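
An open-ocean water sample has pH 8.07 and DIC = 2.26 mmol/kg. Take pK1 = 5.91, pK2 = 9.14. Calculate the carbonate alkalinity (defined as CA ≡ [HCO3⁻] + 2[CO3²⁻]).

CA = [HCO3⁻] + 2[CO3²⁻] = (α₁ + 2α₂)·DIC
At pH 8.07: [H⁺]/K1 = 10^-2.16 = 0.0069183, K2/[H⁺] = 10^-1.07 = 0.085114
α₁ = 1/(1 + 0.0069183 + 0.085114) = 1/1.0920 = 0.9157; α₂ = α₁·K2/[H⁺] = 0.07794
α₁ + 2α₂ = 1.0716
CA = 1.0716 × 2.26 = 2.42 mmol/kg

CA = 2.42 mmol/kg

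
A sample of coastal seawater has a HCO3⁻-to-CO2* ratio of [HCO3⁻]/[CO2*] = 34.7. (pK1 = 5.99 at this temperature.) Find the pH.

pH = 7.53

From K1 = [H⁺][HCO3⁻]/[CO2*]:  pH = pK1 + log₁₀([HCO3⁻]/[CO2*])
log₁₀(34.7) = +1.540
pH = 5.99 + (+1.540) = 7.53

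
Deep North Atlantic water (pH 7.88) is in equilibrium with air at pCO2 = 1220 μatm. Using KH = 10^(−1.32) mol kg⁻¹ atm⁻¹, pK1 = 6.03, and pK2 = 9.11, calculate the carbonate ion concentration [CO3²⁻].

[CO2*] = KH · pCO2 = 10^(−1.32) × 1220×10^-6 = 5.839×10^-5 mol/kg
α₀ = 1/(1 + K1/[H⁺] + K1K2/[H⁺]²) = 1/(1 + 10^+1.85 + 10^+0.62) = 0.01316
DIC = [CO2*]/α₀ = 5.839×10^-5 / 0.01316 = 4.436 mmol/kg
[CO3²⁻] = α₂·DIC; α₂ = 0.05488, so [CO3²⁻] = 0.05488 × 4.436 = 0.243 mmol/kg

[CO3²⁻] = 0.243 mmol/kg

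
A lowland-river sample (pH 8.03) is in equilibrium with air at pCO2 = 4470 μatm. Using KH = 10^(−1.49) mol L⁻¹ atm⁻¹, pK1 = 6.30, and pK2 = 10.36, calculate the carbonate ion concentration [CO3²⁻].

[CO3²⁻] = 0.0363 mmol/L

[CO2*] = KH · pCO2 = 10^(−1.49) × 4470×10^-6 = 1.446×10^-4 mol/L
α₀ = 1/(1 + K1/[H⁺] + K1K2/[H⁺]²) = 1/(1 + 10^+1.73 + 10^-0.60) = 0.01820
DIC = [CO2*]/α₀ = 1.446×10^-4 / 0.01820 = 7.949 mmol/L
[CO3²⁻] = α₂·DIC; α₂ = 0.004571, so [CO3²⁻] = 0.004571 × 7.949 = 0.0363 mmol/L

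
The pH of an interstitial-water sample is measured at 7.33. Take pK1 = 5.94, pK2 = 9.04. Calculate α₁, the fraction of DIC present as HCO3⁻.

α₁ = 1 / (1 + [H⁺]/K1 + K2/[H⁺]) = 1 / (1 + 10^-1.39 + 10^-1.71)
   = 1 / (1 + 0.040738 + 0.019498) = 1/1.0602 = 0.9432

α₁ = 0.943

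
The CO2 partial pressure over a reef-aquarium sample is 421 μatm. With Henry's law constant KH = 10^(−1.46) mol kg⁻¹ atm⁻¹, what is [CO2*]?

[CO2*] = 14.6 μmol/kg

KH = 10^(−1.46) = 3.467×10^-2 mol kg⁻¹ atm⁻¹
[CO2*] = KH · pCO2 = 3.467×10^-2 × 421×10^-6 atm = 1.46×10^-5 mol/kg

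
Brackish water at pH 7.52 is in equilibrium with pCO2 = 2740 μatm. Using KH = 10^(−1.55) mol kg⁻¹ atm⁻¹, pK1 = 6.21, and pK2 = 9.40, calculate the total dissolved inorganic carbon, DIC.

DIC = 1.67 mmol/kg

[CO2*] = KH · pCO2 = 10^(−1.55) × 2740×10^-6 = 7.722×10^-5 mol/kg
α₀ = 1/(1 + K1/[H⁺] + K1K2/[H⁺]²) = 1/(1 + 10^+1.31 + 10^-0.57) = 0.04611
DIC = [CO2*]/α₀ = 7.722×10^-5 / 0.04611 = 1.67 mmol/kg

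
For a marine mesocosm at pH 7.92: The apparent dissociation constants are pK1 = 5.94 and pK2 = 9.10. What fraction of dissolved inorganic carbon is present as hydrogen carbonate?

α₁ = 0.929

α₁ = 1 / (1 + [H⁺]/K1 + K2/[H⁺]) = 1 / (1 + 10^-1.98 + 10^-1.18)
   = 1 / (1 + 0.010471 + 0.066069) = 1/1.0765 = 0.9289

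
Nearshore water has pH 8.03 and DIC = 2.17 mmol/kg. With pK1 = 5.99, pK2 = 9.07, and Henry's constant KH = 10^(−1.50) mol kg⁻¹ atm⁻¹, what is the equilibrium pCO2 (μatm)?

α₀ = 1 / (1 + K1/[H⁺] + K1K2/[H⁺]²) = 1 / (1 + 10^+2.04 + 10^+1.00)
   = 1 / (1 + 109.65 + 10.000) = 1/120.65 = 0.008289
[CO2*] = α₀ × DIC = 0.008289 × 2.17 = 0.01799 mmol/kg = 17.99 μmol/kg
pCO2 = [CO2*]/KH = 1.799×10^-5 / 3.162×10^-2 = 569 μatm

pCO2 = 569 μatm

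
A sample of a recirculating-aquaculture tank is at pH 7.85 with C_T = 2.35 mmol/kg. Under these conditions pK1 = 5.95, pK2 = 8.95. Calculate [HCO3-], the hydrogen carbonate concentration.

α₁ = 1 / (1 + [H⁺]/K1 + K2/[H⁺]) = 1 / (1 + 10^-1.90 + 10^-1.10)
   = 1 / (1 + 0.012589 + 0.079433) = 1/1.0920 = 0.9157
[HCO3⁻] = α₁ × DIC = 0.9157 × 2.35 = 2.15 mmol/kg

[HCO3⁻] = 2.15 mmol/kg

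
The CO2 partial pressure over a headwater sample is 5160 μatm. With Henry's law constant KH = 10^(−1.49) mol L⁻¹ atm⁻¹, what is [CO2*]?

KH = 10^(−1.49) = 3.236×10^-2 mol L⁻¹ atm⁻¹
[CO2*] = KH · pCO2 = 3.236×10^-2 × 5160×10^-6 atm = 1.67×10^-4 mol/L

[CO2*] = 167 μmol/L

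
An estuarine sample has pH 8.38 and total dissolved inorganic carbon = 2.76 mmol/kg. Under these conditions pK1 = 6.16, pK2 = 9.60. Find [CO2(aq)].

α₀ = 1 / (1 + K1/[H⁺] + K1K2/[H⁺]²) = 1 / (1 + 10^+2.22 + 10^+1.00)
   = 1 / (1 + 165.96 + 10.000) = 1/176.96 = 0.005651
[CO2*] = α₀ × DIC = 0.005651 × 2.76 = 0.0156 mmol/kg = 15.6 μmol/kg

[CO2*] = 15.6 μmol/kg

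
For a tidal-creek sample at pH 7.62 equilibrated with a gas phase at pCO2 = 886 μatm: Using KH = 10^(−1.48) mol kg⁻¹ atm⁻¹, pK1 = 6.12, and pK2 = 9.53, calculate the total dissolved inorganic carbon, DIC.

DIC = 0.969 mmol/kg

[CO2*] = KH · pCO2 = 10^(−1.48) × 886×10^-6 = 2.934×10^-5 mol/kg
α₀ = 1/(1 + K1/[H⁺] + K1K2/[H⁺]²) = 1/(1 + 10^+1.50 + 10^-0.41) = 0.03029
DIC = [CO2*]/α₀ = 2.934×10^-5 / 0.03029 = 0.969 mmol/kg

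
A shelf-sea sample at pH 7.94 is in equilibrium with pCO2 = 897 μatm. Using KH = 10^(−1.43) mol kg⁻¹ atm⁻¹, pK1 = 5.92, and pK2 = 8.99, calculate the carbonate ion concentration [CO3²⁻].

[CO2*] = KH · pCO2 = 10^(−1.43) × 897×10^-6 = 3.333×10^-5 mol/kg
α₀ = 1/(1 + K1/[H⁺] + K1K2/[H⁺]²) = 1/(1 + 10^+2.02 + 10^+0.97) = 0.008692
DIC = [CO2*]/α₀ = 3.333×10^-5 / 0.008692 = 3.834 mmol/kg
[CO3²⁻] = α₂·DIC; α₂ = 0.08112, so [CO3²⁻] = 0.08112 × 3.834 = 0.311 mmol/kg

[CO3²⁻] = 0.311 mmol/kg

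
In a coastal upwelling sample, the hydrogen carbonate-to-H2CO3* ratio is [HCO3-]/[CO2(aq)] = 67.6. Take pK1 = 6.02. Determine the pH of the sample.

pH = 7.85

From K1 = [H⁺][HCO3-]/[CO2(aq)]:  pH = pK1 + log₁₀([HCO3-]/[CO2(aq)])
log₁₀(67.6) = +1.830
pH = 6.02 + (+1.830) = 7.85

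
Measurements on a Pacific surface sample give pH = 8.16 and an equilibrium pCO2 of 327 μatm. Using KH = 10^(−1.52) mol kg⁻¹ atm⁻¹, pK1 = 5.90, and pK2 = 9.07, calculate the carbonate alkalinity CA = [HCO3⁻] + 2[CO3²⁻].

[CO2*] = KH · pCO2 = 10^(−1.52) × 327×10^-6 = 9.875×10^-6 mol/kg
α₀ = 1/(1 + K1/[H⁺] + K1K2/[H⁺]²) = 1/(1 + 10^+2.26 + 10^+1.35) = 0.004870
DIC = [CO2*]/α₀ = 9.875×10^-6 / 0.004870 = 2.028 mmol/kg
CA = (α₁ + 2α₂)·DIC = (0.8861 + 2×0.1090) × 2.028 = 2.24 mmol/kg

CA = 2.24 mmol/kg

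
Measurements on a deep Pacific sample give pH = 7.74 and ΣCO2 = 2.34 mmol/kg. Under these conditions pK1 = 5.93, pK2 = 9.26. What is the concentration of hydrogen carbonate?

α₁ = 1 / (1 + [H⁺]/K1 + K2/[H⁺]) = 1 / (1 + 10^-1.81 + 10^-1.52)
   = 1 / (1 + 0.015488 + 0.030200) = 1/1.0457 = 0.9563
[HCO3⁻] = α₁ × DIC = 0.9563 × 2.34 = 2.24 mmol/kg

[HCO3⁻] = 2.24 mmol/kg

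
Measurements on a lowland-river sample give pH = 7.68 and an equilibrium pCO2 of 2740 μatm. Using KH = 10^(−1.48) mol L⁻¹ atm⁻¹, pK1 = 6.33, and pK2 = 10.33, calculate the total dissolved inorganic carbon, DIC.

[CO2*] = KH · pCO2 = 10^(−1.48) × 2740×10^-6 = 9.073×10^-5 mol/L
α₀ = 1/(1 + K1/[H⁺] + K1K2/[H⁺]²) = 1/(1 + 10^+1.35 + 10^-1.30) = 0.04267
DIC = [CO2*]/α₀ = 9.073×10^-5 / 0.04267 = 2.13 mmol/L

DIC = 2.13 mmol/L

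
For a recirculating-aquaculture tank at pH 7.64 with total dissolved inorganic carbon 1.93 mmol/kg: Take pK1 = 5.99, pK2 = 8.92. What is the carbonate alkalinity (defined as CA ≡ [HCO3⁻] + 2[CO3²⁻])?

CA = [HCO3⁻] + 2[CO3²⁻] = (α₁ + 2α₂)·DIC
At pH 7.64: [H⁺]/K1 = 10^-1.65 = 0.022387, K2/[H⁺] = 10^-1.28 = 0.052481
α₁ = 1/(1 + 0.022387 + 0.052481) = 1/1.0749 = 0.9303; α₂ = α₁·K2/[H⁺] = 0.04883
α₁ + 2α₂ = 1.0280
CA = 1.0280 × 1.93 = 1.98 mmol/kg

CA = 1.98 mmol/kg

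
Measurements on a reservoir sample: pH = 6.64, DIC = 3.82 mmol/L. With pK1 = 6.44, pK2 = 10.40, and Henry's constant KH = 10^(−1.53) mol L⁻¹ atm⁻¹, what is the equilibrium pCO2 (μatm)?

pCO2 = 5.01×10^4 μatm

α₀ = 1 / (1 + K1/[H⁺] + K1K2/[H⁺]²) = 1 / (1 + 10^+0.20 + 10^-3.56)
   = 1 / (1 + 1.5849 + 0.00027542) = 1/2.5852 = 0.3868
[CO2*] = α₀ × DIC = 0.3868 × 3.82 = 1.478 mmol/L
pCO2 = [CO2*]/KH = 1.478×10^-3 / 2.951×10^-2 = 5.01×10^4 μatm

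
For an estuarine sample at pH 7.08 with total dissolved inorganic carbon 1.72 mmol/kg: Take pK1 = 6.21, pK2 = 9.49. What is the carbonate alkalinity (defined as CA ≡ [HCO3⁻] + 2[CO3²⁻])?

CA = 1.52 mmol/kg

CA = [HCO3⁻] + 2[CO3²⁻] = (α₁ + 2α₂)·DIC
At pH 7.08: [H⁺]/K1 = 10^-0.87 = 0.13490, K2/[H⁺] = 10^-2.41 = 0.0038905
α₁ = 1/(1 + 0.13490 + 0.0038905) = 1/1.1388 = 0.8781; α₂ = α₁·K2/[H⁺] = 0.003416
α₁ + 2α₂ = 0.8850
CA = 0.8850 × 1.72 = 1.52 mmol/kg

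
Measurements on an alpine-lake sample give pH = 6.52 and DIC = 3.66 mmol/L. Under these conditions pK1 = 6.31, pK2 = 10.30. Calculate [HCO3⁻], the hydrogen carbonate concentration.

α₁ = 1 / (1 + [H⁺]/K1 + K2/[H⁺]) = 1 / (1 + 10^-0.21 + 10^-3.78)
   = 1 / (1 + 0.61660 + 0.00016596) = 1/1.6168 = 0.6185
[HCO3⁻] = α₁ × DIC = 0.6185 × 3.66 = 2.26 mmol/L

[HCO3⁻] = 2.26 mmol/L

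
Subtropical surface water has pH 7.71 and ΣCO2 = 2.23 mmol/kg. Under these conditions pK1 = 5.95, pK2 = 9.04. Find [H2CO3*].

[CO2*] = 0.0364 mmol/kg

α₀ = 1 / (1 + K1/[H⁺] + K1K2/[H⁺]²) = 1 / (1 + 10^+1.76 + 10^+0.43)
   = 1 / (1 + 57.544 + 2.6915) = 1/61.236 = 0.01633
[CO2*] = α₀ × DIC = 0.01633 × 2.23 = 0.0364 mmol/kg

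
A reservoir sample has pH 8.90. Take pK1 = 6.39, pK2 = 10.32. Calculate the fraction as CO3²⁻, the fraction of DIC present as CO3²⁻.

α₂ = 0.0365

α₂ = 1 / (1 + [H⁺]/K2 + [H⁺]²/(K1K2)) = 1 / (1 + 10^+1.42 + 10^-1.09)
   = 1 / (1 + 26.303 + 0.081283) = 1/27.384 = 0.03652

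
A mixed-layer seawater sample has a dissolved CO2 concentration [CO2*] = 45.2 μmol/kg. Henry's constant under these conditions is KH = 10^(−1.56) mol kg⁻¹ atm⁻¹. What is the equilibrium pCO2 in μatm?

pCO2 = 1640 μatm

KH = 10^(−1.56) = 2.754×10^-2 mol kg⁻¹ atm⁻¹
pCO2 = [CO2*]/KH = 45.2×10^-6 / 2.754×10^-2 = 1.64×10^-3 atm = 1640 μatm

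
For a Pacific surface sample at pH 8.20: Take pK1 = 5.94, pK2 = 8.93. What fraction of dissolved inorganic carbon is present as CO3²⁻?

α₂ = 1 / (1 + [H⁺]/K2 + [H⁺]²/(K1K2)) = 1 / (1 + 10^+0.73 + 10^-1.53)
   = 1 / (1 + 5.3703 + 0.029512) = 1/6.3998 = 0.1563

α₂ = 0.156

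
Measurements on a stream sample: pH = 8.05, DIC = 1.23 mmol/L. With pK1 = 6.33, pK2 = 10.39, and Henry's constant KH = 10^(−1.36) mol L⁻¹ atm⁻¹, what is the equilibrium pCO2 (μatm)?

α₀ = 1 / (1 + K1/[H⁺] + K1K2/[H⁺]²) = 1 / (1 + 10^+1.72 + 10^-0.62)
   = 1 / (1 + 52.481 + 0.23988) = 1/53.721 = 0.01861
[CO2*] = α₀ × DIC = 0.01861 × 1.23 = 0.02290 mmol/L
pCO2 = [CO2*]/KH = 2.290×10^-5 / 4.365×10^-2 = 525 μatm

pCO2 = 525 μatm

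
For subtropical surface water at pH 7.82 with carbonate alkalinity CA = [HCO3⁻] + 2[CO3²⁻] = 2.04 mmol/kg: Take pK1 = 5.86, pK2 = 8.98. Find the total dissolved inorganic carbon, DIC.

CA = [HCO3⁻] + 2[CO3²⁻] = (α₁ + 2α₂)·DIC
At pH 7.82: [H⁺]/K1 = 10^-1.96 = 0.010965, K2/[H⁺] = 10^-1.16 = 0.069183
α₁ = 1/(1 + 0.010965 + 0.069183) = 1/1.0801 = 0.9258; α₂ = α₁·K2/[H⁺] = 0.06405
α₁ + 2α₂ = 1.0539
DIC = CA / (α₁ + 2α₂) = 2.04 / 1.0539 = 1.94 mmol/kg

DIC = 1.94 mmol/kg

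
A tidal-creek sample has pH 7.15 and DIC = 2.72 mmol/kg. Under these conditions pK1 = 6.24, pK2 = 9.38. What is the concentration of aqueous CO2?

[CO2*] = 0.296 mmol/kg

α₀ = 1 / (1 + K1/[H⁺] + K1K2/[H⁺]²) = 1 / (1 + 10^+0.91 + 10^-1.32)
   = 1 / (1 + 8.1283 + 0.047863) = 1/9.1762 = 0.1090
[CO2*] = α₀ × DIC = 0.1090 × 2.72 = 0.296 mmol/kg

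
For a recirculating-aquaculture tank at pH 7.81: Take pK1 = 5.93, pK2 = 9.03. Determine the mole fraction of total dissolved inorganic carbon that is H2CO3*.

α₀ = 1 / (1 + K1/[H⁺] + K1K2/[H⁺]²) = 1 / (1 + 10^+1.88 + 10^+0.66)
   = 1 / (1 + 75.858 + 4.5709) = 1/81.429 = 0.01228

α₀ = 0.0123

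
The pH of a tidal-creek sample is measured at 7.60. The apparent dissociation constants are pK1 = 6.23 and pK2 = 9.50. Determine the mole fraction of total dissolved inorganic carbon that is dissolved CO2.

α₀ = 0.0404

α₀ = 1 / (1 + K1/[H⁺] + K1K2/[H⁺]²) = 1 / (1 + 10^+1.37 + 10^-0.53)
   = 1 / (1 + 23.442 + 0.29512) = 1/24.737 = 0.04042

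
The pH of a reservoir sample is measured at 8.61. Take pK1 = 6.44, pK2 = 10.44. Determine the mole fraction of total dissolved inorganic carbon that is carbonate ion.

α₂ = 1 / (1 + [H⁺]/K2 + [H⁺]²/(K1K2)) = 1 / (1 + 10^+1.83 + 10^-0.34)
   = 1 / (1 + 67.608 + 0.45709) = 1/69.065 = 0.01448

α₂ = 0.0145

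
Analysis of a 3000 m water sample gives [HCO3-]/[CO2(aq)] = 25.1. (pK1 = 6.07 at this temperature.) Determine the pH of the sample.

pH = 7.47

From K1 = [H⁺][HCO3-]/[CO2(aq)]:  pH = pK1 + log₁₀([HCO3-]/[CO2(aq)])
log₁₀(25.1) = +1.400
pH = 6.07 + (+1.400) = 7.47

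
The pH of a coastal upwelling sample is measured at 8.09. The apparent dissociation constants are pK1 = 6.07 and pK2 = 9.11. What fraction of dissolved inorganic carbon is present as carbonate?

α₂ = 1 / (1 + [H⁺]/K2 + [H⁺]²/(K1K2)) = 1 / (1 + 10^+1.02 + 10^-1.00)
   = 1 / (1 + 10.471 + 0.10000) = 1/11.571 = 0.08642

α₂ = 0.0864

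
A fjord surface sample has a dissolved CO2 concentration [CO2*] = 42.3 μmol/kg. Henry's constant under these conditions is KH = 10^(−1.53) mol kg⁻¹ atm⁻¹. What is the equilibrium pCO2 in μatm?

pCO2 = 1430 μatm

KH = 10^(−1.53) = 2.951×10^-2 mol kg⁻¹ atm⁻¹
pCO2 = [CO2*]/KH = 42.3×10^-6 / 2.951×10^-2 = 1.43×10^-3 atm = 1430 μatm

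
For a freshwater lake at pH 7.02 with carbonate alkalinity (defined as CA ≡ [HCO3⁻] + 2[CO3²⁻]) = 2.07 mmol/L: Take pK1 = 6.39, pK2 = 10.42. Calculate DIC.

DIC = 2.55 mmol/L

CA = [HCO3⁻] + 2[CO3²⁻] = (α₁ + 2α₂)·DIC
At pH 7.02: [H⁺]/K1 = 10^-0.63 = 0.23442, K2/[H⁺] = 10^-3.40 = 0.00039811
α₁ = 1/(1 + 0.23442 + 0.00039811) = 1/1.2348 = 0.8098; α₂ = α₁·K2/[H⁺] = 0.0003224
α₁ + 2α₂ = 0.8105
DIC = CA / (α₁ + 2α₂) = 2.07 / 0.8105 = 2.55 mmol/L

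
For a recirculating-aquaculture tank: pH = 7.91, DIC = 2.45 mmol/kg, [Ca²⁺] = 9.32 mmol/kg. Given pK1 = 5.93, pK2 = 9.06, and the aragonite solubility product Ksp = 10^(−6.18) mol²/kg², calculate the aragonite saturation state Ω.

Ω = 2.26

α₂ = 1 / (1 + [H⁺]/K2 + [H⁺]²/(K1K2)) = 1 / (1 + 10^+1.15 + 10^-0.83)
   = 1 / (1 + 14.125 + 0.14791) = 1/15.273 = 0.06547
[CO3²⁻] = α₂ × DIC = 0.06547 × 2.45 = 0.1604 mmol/kg
Ksp = 10^(−6.18) = 6.607×10^-7
Ω = [Ca²⁺][CO3²⁻]/Ksp = (9.32×10^-3)(1.604×10^-4) / 6.607×10^-7 = 2.26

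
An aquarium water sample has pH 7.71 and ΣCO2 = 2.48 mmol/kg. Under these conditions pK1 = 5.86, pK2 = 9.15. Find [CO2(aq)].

α₀ = 1 / (1 + K1/[H⁺] + K1K2/[H⁺]²) = 1 / (1 + 10^+1.85 + 10^+0.41)
   = 1 / (1 + 70.795 + 2.5704) = 1/74.365 = 0.01345
[CO2*] = α₀ × DIC = 0.01345 × 2.48 = 0.0333 mmol/kg

[CO2*] = 0.0333 mmol/kg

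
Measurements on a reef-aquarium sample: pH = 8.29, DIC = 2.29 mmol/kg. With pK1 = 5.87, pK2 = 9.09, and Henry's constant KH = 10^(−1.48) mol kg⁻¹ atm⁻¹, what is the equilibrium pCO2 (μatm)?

α₀ = 1 / (1 + K1/[H⁺] + K1K2/[H⁺]²) = 1 / (1 + 10^+2.42 + 10^+1.62)
   = 1 / (1 + 263.03 + 41.687) = 1/305.71 = 0.003271
[CO2*] = α₀ × DIC = 0.003271 × 2.29 = 0.007491 mmol/kg = 7.491 μmol/kg
pCO2 = [CO2*]/KH = 7.491×10^-6 / 3.311×10^-2 = 226 μatm

pCO2 = 226 μatm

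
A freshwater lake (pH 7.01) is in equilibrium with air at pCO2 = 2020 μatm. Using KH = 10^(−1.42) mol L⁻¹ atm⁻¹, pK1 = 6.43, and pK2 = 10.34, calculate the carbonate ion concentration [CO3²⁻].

[CO2*] = KH · pCO2 = 10^(−1.42) × 2020×10^-6 = 7.680×10^-5 mol/L
α₀ = 1/(1 + K1/[H⁺] + K1K2/[H⁺]²) = 1/(1 + 10^+0.58 + 10^-2.75) = 0.2082
DIC = [CO2*]/α₀ = 7.680×10^-5 / 0.2082 = 0.3689 mmol/L
[CO3²⁻] = α₂·DIC; α₂ = 0.0003702, so [CO3²⁻] = 0.0003702 × 0.3689 = 0.000137 mmol/L = 0.137 μmol/L

[CO3²⁻] = 0.137 μmol/L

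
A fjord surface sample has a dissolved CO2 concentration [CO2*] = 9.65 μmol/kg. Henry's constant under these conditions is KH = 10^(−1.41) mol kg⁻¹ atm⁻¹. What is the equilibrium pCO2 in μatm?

KH = 10^(−1.41) = 3.890×10^-2 mol kg⁻¹ atm⁻¹
pCO2 = [CO2*]/KH = 9.65×10^-6 / 3.890×10^-2 = 2.48×10^-4 atm = 248 μatm

pCO2 = 248 μatm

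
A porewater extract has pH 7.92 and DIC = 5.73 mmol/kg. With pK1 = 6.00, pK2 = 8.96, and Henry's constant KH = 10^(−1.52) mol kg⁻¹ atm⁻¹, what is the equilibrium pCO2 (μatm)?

α₀ = 1 / (1 + K1/[H⁺] + K1K2/[H⁺]²) = 1 / (1 + 10^+1.92 + 10^+0.88)
   = 1 / (1 + 83.176 + 7.5858) = 1/91.762 = 0.01090
[CO2*] = α₀ × DIC = 0.01090 × 5.73 = 0.06244 mmol/kg
pCO2 = [CO2*]/KH = 6.244×10^-5 / 3.020×10^-2 = 2070 μatm

pCO2 = 2070 μatm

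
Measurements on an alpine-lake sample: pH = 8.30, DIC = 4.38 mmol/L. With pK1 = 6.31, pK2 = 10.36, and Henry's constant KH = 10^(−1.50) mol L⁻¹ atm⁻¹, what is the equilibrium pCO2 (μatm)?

α₀ = 1 / (1 + K1/[H⁺] + K1K2/[H⁺]²) = 1 / (1 + 10^+1.99 + 10^-0.07)
   = 1 / (1 + 97.724 + 0.85114) = 1/99.575 = 0.01004
[CO2*] = α₀ × DIC = 0.01004 × 4.38 = 0.04399 mmol/L
pCO2 = [CO2*]/KH = 4.399×10^-5 / 3.162×10^-2 = 1390 μatm

pCO2 = 1390 μatm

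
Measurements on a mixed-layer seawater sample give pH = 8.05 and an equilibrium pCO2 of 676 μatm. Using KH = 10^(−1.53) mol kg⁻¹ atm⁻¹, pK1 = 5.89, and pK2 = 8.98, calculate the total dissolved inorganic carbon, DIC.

DIC = 3.24 mmol/kg

[CO2*] = KH · pCO2 = 10^(−1.53) × 676×10^-6 = 1.995×10^-5 mol/kg
α₀ = 1/(1 + K1/[H⁺] + K1K2/[H⁺]²) = 1/(1 + 10^+2.16 + 10^+1.23) = 0.006153
DIC = [CO2*]/α₀ = 1.995×10^-5 / 0.006153 = 3.24 mmol/kg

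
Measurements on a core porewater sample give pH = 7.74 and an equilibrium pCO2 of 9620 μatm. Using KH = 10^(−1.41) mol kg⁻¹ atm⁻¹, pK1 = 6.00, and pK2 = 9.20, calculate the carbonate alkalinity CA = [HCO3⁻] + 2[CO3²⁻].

[CO2*] = KH · pCO2 = 10^(−1.41) × 9620×10^-6 = 3.743×10^-4 mol/kg
α₀ = 1/(1 + K1/[H⁺] + K1K2/[H⁺]²) = 1/(1 + 10^+1.74 + 10^+0.28) = 0.01728
DIC = [CO2*]/α₀ = 3.743×10^-4 / 0.01728 = 21.65 mmol/kg
CA = (α₁ + 2α₂)·DIC = (0.9498 + 2×0.03293) × 21.65 = 22.0 mmol/kg

CA = 22.0 mmol/kg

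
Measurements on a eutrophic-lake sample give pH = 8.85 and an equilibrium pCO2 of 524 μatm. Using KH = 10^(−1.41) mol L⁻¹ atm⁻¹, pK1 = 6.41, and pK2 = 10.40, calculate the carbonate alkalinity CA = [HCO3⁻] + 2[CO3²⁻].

[CO2*] = KH · pCO2 = 10^(−1.41) × 524×10^-6 = 2.039×10^-5 mol/L
α₀ = 1/(1 + K1/[H⁺] + K1K2/[H⁺]²) = 1/(1 + 10^+2.44 + 10^+0.89) = 0.003519
DIC = [CO2*]/α₀ = 2.039×10^-5 / 0.003519 = 5.793 mmol/L
CA = (α₁ + 2α₂)·DIC = (0.9692 + 2×0.02731) × 5.793 = 5.93 mmol/L

CA = 5.93 mmol/L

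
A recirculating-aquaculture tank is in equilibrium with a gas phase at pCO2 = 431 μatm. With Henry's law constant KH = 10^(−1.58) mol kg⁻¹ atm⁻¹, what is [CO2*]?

KH = 10^(−1.58) = 2.630×10^-2 mol kg⁻¹ atm⁻¹
[CO2*] = KH · pCO2 = 2.630×10^-2 × 431×10^-6 atm = 1.13×10^-5 mol/kg

[CO2*] = 11.3 μmol/kg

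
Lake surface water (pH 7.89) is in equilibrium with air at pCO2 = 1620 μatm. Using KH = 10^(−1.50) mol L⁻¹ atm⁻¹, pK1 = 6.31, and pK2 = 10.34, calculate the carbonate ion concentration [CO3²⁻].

[CO3²⁻] = 6.91 μmol/L

[CO2*] = KH · pCO2 = 10^(−1.50) × 1620×10^-6 = 5.123×10^-5 mol/L
α₀ = 1/(1 + K1/[H⁺] + K1K2/[H⁺]²) = 1/(1 + 10^+1.58 + 10^-0.87) = 0.02554
DIC = [CO2*]/α₀ = 5.123×10^-5 / 0.02554 = 2.006 mmol/L
[CO3²⁻] = α₂·DIC; α₂ = 0.003445, so [CO3²⁻] = 0.003445 × 2.006 = 0.00691 mmol/L = 6.91 μmol/L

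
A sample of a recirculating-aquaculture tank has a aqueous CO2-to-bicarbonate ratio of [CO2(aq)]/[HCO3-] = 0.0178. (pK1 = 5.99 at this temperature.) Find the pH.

pH = 7.74

From K1 = [H⁺][HCO3-]/[CO2(aq)]:  pH = pK1 − log₁₀([CO2(aq)]/[HCO3-])
log₁₀(0.0178) = -1.750
pH = 5.99 − (-1.750) = 7.74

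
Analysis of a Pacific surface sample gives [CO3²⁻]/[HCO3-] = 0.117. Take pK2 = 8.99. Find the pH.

pH = 8.06

From K2 = [H⁺][CO3²⁻]/[HCO3-]:  pH = pK2 + log₁₀([CO3²⁻]/[HCO3-])
log₁₀(0.117) = -0.932
pH = 8.99 + (-0.932) = 8.06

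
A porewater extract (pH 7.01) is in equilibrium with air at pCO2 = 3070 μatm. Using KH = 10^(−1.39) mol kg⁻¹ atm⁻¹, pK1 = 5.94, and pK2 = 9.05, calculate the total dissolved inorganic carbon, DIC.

[CO2*] = KH · pCO2 = 10^(−1.39) × 3070×10^-6 = 1.251×10^-4 mol/kg
α₀ = 1/(1 + K1/[H⁺] + K1K2/[H⁺]²) = 1/(1 + 10^+1.07 + 10^-0.97) = 0.07778
DIC = [CO2*]/α₀ = 1.251×10^-4 / 0.07778 = 1.61 mmol/kg

DIC = 1.61 mmol/kg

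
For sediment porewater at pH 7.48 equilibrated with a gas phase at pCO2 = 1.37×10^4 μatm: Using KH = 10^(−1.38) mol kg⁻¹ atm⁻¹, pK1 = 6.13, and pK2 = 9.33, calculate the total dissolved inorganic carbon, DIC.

DIC = 13.5 mmol/kg

[CO2*] = KH · pCO2 = 10^(−1.38) × 1.37×10^4×10^-6 = 5.711×10^-4 mol/kg
α₀ = 1/(1 + K1/[H⁺] + K1K2/[H⁺]²) = 1/(1 + 10^+1.35 + 10^-0.50) = 0.04219
DIC = [CO2*]/α₀ = 5.711×10^-4 / 0.04219 = 13.5 mmol/kg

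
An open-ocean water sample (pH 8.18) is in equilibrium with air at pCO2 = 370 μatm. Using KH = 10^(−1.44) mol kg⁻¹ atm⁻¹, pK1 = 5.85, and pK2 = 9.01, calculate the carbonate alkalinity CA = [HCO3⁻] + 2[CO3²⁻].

[CO2*] = KH · pCO2 = 10^(−1.44) × 370×10^-6 = 1.343×10^-5 mol/kg
α₀ = 1/(1 + K1/[H⁺] + K1K2/[H⁺]²) = 1/(1 + 10^+2.33 + 10^+1.50) = 0.004058
DIC = [CO2*]/α₀ = 1.343×10^-5 / 0.004058 = 3.310 mmol/kg
CA = (α₁ + 2α₂)·DIC = (0.8676 + 2×0.1283) × 3.310 = 3.72 mmol/kg

CA = 3.72 mmol/kg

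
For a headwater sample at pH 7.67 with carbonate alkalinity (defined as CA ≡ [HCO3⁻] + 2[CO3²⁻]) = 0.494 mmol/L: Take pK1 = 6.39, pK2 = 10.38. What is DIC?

CA = [HCO3⁻] + 2[CO3²⁻] = (α₁ + 2α₂)·DIC
At pH 7.67: [H⁺]/K1 = 10^-1.28 = 0.052481, K2/[H⁺] = 10^-2.71 = 0.0019498
α₁ = 1/(1 + 0.052481 + 0.0019498) = 1/1.0544 = 0.9484; α₂ = α₁·K2/[H⁺] = 0.001849
α₁ + 2α₂ = 0.9521
DIC = CA / (α₁ + 2α₂) = 0.494 / 0.9521 = 0.519 mmol/L

DIC = 0.519 mmol/L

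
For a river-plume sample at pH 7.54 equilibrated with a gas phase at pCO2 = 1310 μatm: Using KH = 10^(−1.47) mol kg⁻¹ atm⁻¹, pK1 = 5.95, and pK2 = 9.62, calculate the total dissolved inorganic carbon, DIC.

[CO2*] = KH · pCO2 = 10^(−1.47) × 1310×10^-6 = 4.439×10^-5 mol/kg
α₀ = 1/(1 + K1/[H⁺] + K1K2/[H⁺]²) = 1/(1 + 10^+1.59 + 10^-0.49) = 0.02486
DIC = [CO2*]/α₀ = 4.439×10^-5 / 0.02486 = 1.79 mmol/kg

DIC = 1.79 mmol/kg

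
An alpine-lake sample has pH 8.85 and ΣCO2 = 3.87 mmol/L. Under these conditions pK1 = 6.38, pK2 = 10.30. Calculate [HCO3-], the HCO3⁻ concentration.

α₁ = 1 / (1 + [H⁺]/K1 + K2/[H⁺]) = 1 / (1 + 10^-2.47 + 10^-1.45)
   = 1 / (1 + 0.0033884 + 0.035481) = 1/1.0389 = 0.9626
[HCO3⁻] = α₁ × DIC = 0.9626 × 3.87 = 3.73 mmol/L

[HCO3⁻] = 3.73 mmol/L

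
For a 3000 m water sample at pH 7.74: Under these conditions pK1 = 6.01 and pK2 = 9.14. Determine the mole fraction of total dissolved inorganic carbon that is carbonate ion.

α₂ = 1 / (1 + [H⁺]/K2 + [H⁺]²/(K1K2)) = 1 / (1 + 10^+1.40 + 10^-0.33)
   = 1 / (1 + 25.119 + 0.46774) = 1/26.587 = 0.03761

α₂ = 0.0376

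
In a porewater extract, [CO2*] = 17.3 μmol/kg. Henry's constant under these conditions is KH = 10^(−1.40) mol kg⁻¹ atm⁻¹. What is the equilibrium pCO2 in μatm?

KH = 10^(−1.40) = 3.981×10^-2 mol kg⁻¹ atm⁻¹
pCO2 = [CO2*]/KH = 17.3×10^-6 / 3.981×10^-2 = 4.35×10^-4 atm = 435 μatm

pCO2 = 435 μatm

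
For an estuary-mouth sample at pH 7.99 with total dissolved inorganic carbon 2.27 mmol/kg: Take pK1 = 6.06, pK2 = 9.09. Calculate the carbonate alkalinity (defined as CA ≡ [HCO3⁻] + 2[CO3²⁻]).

CA = [HCO3⁻] + 2[CO3²⁻] = (α₁ + 2α₂)·DIC
At pH 7.99: [H⁺]/K1 = 10^-1.93 = 0.011749, K2/[H⁺] = 10^-1.10 = 0.079433
α₁ = 1/(1 + 0.011749 + 0.079433) = 1/1.0912 = 0.9164; α₂ = α₁·K2/[H⁺] = 0.07280
α₁ + 2α₂ = 1.0620
CA = 1.0620 × 2.27 = 2.41 mmol/kg

CA = 2.41 mmol/kg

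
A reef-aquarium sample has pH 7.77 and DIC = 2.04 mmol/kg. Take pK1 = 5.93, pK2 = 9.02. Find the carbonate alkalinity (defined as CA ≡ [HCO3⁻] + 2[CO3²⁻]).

CA = [HCO3⁻] + 2[CO3²⁻] = (α₁ + 2α₂)·DIC
At pH 7.77: [H⁺]/K1 = 10^-1.84 = 0.014454, K2/[H⁺] = 10^-1.25 = 0.056234
α₁ = 1/(1 + 0.014454 + 0.056234) = 1/1.0707 = 0.9340; α₂ = α₁·K2/[H⁺] = 0.05252
α₁ + 2α₂ = 1.0390
CA = 1.0390 × 2.04 = 2.12 mmol/kg

CA = 2.12 mmol/kg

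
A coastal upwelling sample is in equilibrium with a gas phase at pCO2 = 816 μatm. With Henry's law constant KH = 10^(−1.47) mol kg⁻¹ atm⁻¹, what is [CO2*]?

[CO2*] = 27.6 μmol/kg

KH = 10^(−1.47) = 3.388×10^-2 mol kg⁻¹ atm⁻¹
[CO2*] = KH · pCO2 = 3.388×10^-2 × 816×10^-6 atm = 2.76×10^-5 mol/kg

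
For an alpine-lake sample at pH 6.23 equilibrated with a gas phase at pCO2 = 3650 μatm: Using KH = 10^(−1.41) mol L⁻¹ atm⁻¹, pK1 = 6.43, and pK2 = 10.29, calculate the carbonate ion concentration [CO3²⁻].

[CO3²⁻] = 0.00780 μmol/L

[CO2*] = KH · pCO2 = 10^(−1.41) × 3650×10^-6 = 1.420×10^-4 mol/L
α₀ = 1/(1 + K1/[H⁺] + K1K2/[H⁺]²) = 1/(1 + 10^-0.20 + 10^-4.26) = 0.6131
DIC = [CO2*]/α₀ = 1.420×10^-4 / 0.6131 = 0.2316 mmol/L
[CO3²⁻] = α₂·DIC; α₂ = 3.369×10^-5, so [CO3²⁻] = 3.369×10^-5 × 0.2316 = 7.80×10^-6 mmol/L = 0.00780 μmol/L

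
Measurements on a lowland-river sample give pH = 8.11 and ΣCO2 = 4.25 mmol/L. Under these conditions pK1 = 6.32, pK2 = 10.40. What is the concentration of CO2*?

[CO2*] = 0.0675 mmol/L

α₀ = 1 / (1 + K1/[H⁺] + K1K2/[H⁺]²) = 1 / (1 + 10^+1.79 + 10^-0.50)
   = 1 / (1 + 61.660 + 0.31623) = 1/62.976 = 0.01588
[CO2*] = α₀ × DIC = 0.01588 × 4.25 = 0.0675 mmol/L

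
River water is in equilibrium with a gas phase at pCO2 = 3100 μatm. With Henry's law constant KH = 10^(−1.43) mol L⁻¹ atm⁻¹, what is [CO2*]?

KH = 10^(−1.43) = 3.715×10^-2 mol L⁻¹ atm⁻¹
[CO2*] = KH · pCO2 = 3.715×10^-2 × 3100×10^-6 atm = 1.15×10^-4 mol/L

[CO2*] = 115 μmol/L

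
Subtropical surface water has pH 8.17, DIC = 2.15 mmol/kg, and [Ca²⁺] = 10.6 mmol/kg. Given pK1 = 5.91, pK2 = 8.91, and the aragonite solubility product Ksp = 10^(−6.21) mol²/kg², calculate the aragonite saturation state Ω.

Ω = 5.66

α₂ = 1 / (1 + [H⁺]/K2 + [H⁺]²/(K1K2)) = 1 / (1 + 10^+0.74 + 10^-1.52)
   = 1 / (1 + 5.4954 + 0.030200) = 1/6.5256 = 0.1532
[CO3²⁻] = α₂ × DIC = 0.1532 × 2.15 = 0.3295 mmol/kg
Ksp = 10^(−6.21) = 6.166×10^-7
Ω = [Ca²⁺][CO3²⁻]/Ksp = (10.6×10^-3)(3.295×10^-4) / 6.166×10^-7 = 5.66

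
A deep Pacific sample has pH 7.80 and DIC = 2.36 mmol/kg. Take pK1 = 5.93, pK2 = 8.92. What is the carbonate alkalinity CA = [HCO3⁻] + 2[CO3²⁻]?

CA = [HCO3⁻] + 2[CO3²⁻] = (α₁ + 2α₂)·DIC
At pH 7.80: [H⁺]/K1 = 10^-1.87 = 0.013490, K2/[H⁺] = 10^-1.12 = 0.075858
α₁ = 1/(1 + 0.013490 + 0.075858) = 1/1.0893 = 0.9180; α₂ = α₁·K2/[H⁺] = 0.06964
α₁ + 2α₂ = 1.0573
CA = 1.0573 × 2.36 = 2.50 mmol/kg

CA = 2.50 mmol/kg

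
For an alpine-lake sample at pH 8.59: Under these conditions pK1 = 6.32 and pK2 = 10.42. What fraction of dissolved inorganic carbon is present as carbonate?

α₂ = 0.0145

α₂ = 1 / (1 + [H⁺]/K2 + [H⁺]²/(K1K2)) = 1 / (1 + 10^+1.83 + 10^-0.44)
   = 1 / (1 + 67.608 + 0.36308) = 1/68.971 = 0.01450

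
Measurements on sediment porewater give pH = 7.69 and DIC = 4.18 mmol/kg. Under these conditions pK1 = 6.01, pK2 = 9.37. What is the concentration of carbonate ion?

[CO3²⁻] = 0.0838 mmol/kg

α₂ = 1 / (1 + [H⁺]/K2 + [H⁺]²/(K1K2)) = 1 / (1 + 10^+1.68 + 10^-0.00)
   = 1 / (1 + 47.863 + 1.0000) = 1/49.863 = 0.02005
[CO3²⁻] = α₂ × DIC = 0.02005 × 4.18 = 0.0838 mmol/kg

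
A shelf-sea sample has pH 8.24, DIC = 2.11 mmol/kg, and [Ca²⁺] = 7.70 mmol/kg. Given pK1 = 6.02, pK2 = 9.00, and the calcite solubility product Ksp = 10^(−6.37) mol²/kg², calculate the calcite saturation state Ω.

α₂ = 1 / (1 + [H⁺]/K2 + [H⁺]²/(K1K2)) = 1 / (1 + 10^+0.76 + 10^-1.46)
   = 1 / (1 + 5.7544 + 0.034674) = 1/6.7891 = 0.1473
[CO3²⁻] = α₂ × DIC = 0.1473 × 2.11 = 0.3108 mmol/kg
Ksp = 10^(−6.37) = 4.266×10^-7
Ω = [Ca²⁺][CO3²⁻]/Ksp = (7.70×10^-3)(3.108×10^-4) / 4.266×10^-7 = 5.61

Ω = 5.61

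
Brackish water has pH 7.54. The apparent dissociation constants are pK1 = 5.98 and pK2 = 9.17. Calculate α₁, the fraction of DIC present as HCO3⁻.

α₁ = 0.951

α₁ = 1 / (1 + [H⁺]/K1 + K2/[H⁺]) = 1 / (1 + 10^-1.56 + 10^-1.63)
   = 1 / (1 + 0.027542 + 0.023442) = 1/1.0510 = 0.9515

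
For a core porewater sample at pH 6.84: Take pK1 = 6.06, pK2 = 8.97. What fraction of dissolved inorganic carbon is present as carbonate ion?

α₂ = 1 / (1 + [H⁺]/K2 + [H⁺]²/(K1K2)) = 1 / (1 + 10^+2.13 + 10^+1.35)
   = 1 / (1 + 134.90 + 22.387) = 1/158.28 = 0.006318

α₂ = 0.00632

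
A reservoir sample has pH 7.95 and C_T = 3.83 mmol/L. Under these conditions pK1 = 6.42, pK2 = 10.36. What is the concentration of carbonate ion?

[CO3²⁻] = 14.4 μmol/L

α₂ = 1 / (1 + [H⁺]/K2 + [H⁺]²/(K1K2)) = 1 / (1 + 10^+2.41 + 10^+0.88)
   = 1 / (1 + 257.04 + 7.5858) = 1/265.63 = 0.003765
[CO3²⁻] = α₂ × DIC = 0.003765 × 3.83 = 0.0144 mmol/L = 14.4 μmol/L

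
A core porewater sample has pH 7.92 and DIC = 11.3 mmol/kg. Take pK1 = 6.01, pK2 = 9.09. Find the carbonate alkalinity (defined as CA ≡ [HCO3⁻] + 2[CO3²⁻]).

CA = [HCO3⁻] + 2[CO3²⁻] = (α₁ + 2α₂)·DIC
At pH 7.92: [H⁺]/K1 = 10^-1.91 = 0.012303, K2/[H⁺] = 10^-1.17 = 0.067608
α₁ = 1/(1 + 0.012303 + 0.067608) = 1/1.0799 = 0.9260; α₂ = α₁·K2/[H⁺] = 0.06261
α₁ + 2α₂ = 1.0512
CA = 1.0512 × 11.3 = 11.9 mmol/kg

CA = 11.9 mmol/kg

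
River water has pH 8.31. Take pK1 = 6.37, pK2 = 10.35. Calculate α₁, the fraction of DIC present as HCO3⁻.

α₁ = 1 / (1 + [H⁺]/K1 + K2/[H⁺]) = 1 / (1 + 10^-1.94 + 10^-2.04)
   = 1 / (1 + 0.011482 + 0.0091201) = 1/1.0206 = 0.9798

α₁ = 0.980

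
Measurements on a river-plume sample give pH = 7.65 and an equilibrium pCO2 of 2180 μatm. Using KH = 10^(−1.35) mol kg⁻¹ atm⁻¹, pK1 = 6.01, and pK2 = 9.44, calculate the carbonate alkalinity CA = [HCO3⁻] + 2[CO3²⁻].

CA = 4.39 mmol/kg

[CO2*] = KH · pCO2 = 10^(−1.35) × 2180×10^-6 = 9.738×10^-5 mol/kg
α₀ = 1/(1 + K1/[H⁺] + K1K2/[H⁺]²) = 1/(1 + 10^+1.64 + 10^-0.15) = 0.02205
DIC = [CO2*]/α₀ = 9.738×10^-5 / 0.02205 = 4.417 mmol/kg
CA = (α₁ + 2α₂)·DIC = (0.9623 + 2×0.01561) × 4.417 = 4.39 mmol/kg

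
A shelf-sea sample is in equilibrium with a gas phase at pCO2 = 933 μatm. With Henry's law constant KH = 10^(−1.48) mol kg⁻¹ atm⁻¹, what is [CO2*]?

KH = 10^(−1.48) = 3.311×10^-2 mol kg⁻¹ atm⁻¹
[CO2*] = KH · pCO2 = 3.311×10^-2 × 933×10^-6 atm = 3.09×10^-5 mol/kg

[CO2*] = 30.9 μmol/kg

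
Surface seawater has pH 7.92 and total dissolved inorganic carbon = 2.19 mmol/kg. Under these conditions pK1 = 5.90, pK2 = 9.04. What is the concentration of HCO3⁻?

[HCO3⁻] = 2.02 mmol/kg

α₁ = 1 / (1 + [H⁺]/K1 + K2/[H⁺]) = 1 / (1 + 10^-2.02 + 10^-1.12)
   = 1 / (1 + 0.0095499 + 0.075858) = 1/1.0854 = 0.9213
[HCO3⁻] = α₁ × DIC = 0.9213 × 2.19 = 2.02 mmol/kg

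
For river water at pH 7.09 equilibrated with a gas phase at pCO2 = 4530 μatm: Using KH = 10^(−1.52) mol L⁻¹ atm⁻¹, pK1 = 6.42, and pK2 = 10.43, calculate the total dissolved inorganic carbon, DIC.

[CO2*] = KH · pCO2 = 10^(−1.52) × 4530×10^-6 = 1.368×10^-4 mol/L
α₀ = 1/(1 + K1/[H⁺] + K1K2/[H⁺]²) = 1/(1 + 10^+0.67 + 10^-2.67) = 0.1761
DIC = [CO2*]/α₀ = 1.368×10^-4 / 0.1761 = 0.777 mmol/L

DIC = 0.777 mmol/L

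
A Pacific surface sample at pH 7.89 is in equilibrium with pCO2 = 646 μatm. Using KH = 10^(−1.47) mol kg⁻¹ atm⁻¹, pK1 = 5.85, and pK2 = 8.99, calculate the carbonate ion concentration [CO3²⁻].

[CO3²⁻] = 0.191 mmol/kg

[CO2*] = KH · pCO2 = 10^(−1.47) × 646×10^-6 = 2.189×10^-5 mol/kg
α₀ = 1/(1 + K1/[H⁺] + K1K2/[H⁺]²) = 1/(1 + 10^+2.04 + 10^+0.94) = 0.008378
DIC = [CO2*]/α₀ = 2.189×10^-5 / 0.008378 = 2.613 mmol/kg
[CO3²⁻] = α₂·DIC; α₂ = 0.07297, so [CO3²⁻] = 0.07297 × 2.613 = 0.191 mmol/kg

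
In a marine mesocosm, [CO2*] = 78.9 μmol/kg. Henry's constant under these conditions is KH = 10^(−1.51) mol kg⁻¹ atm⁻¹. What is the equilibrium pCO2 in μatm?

KH = 10^(−1.51) = 3.090×10^-2 mol kg⁻¹ atm⁻¹
pCO2 = [CO2*]/KH = 78.9×10^-6 / 3.090×10^-2 = 2.55×10^-3 atm = 2550 μatm

pCO2 = 2550 μatm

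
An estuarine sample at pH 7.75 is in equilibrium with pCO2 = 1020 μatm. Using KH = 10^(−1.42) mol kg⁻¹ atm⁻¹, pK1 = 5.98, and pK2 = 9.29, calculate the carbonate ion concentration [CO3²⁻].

[CO2*] = KH · pCO2 = 10^(−1.42) × 1020×10^-6 = 3.878×10^-5 mol/kg
α₀ = 1/(1 + K1/[H⁺] + K1K2/[H⁺]²) = 1/(1 + 10^+1.77 + 10^+0.23) = 0.01624
DIC = [CO2*]/α₀ = 3.878×10^-5 / 0.01624 = 2.388 mmol/kg
[CO3²⁻] = α₂·DIC; α₂ = 0.02758, so [CO3²⁻] = 0.02758 × 2.388 = 0.0659 mmol/kg

[CO3²⁻] = 0.0659 mmol/kg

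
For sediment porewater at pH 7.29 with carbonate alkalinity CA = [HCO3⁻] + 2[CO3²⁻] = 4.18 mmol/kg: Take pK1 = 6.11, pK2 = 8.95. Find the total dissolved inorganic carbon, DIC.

DIC = 4.36 mmol/kg

CA = [HCO3⁻] + 2[CO3²⁻] = (α₁ + 2α₂)·DIC
At pH 7.29: [H⁺]/K1 = 10^-1.18 = 0.066069, K2/[H⁺] = 10^-1.66 = 0.021878
α₁ = 1/(1 + 0.066069 + 0.021878) = 1/1.0879 = 0.9192; α₂ = α₁·K2/[H⁺] = 0.02011
α₁ + 2α₂ = 0.9594
DIC = CA / (α₁ + 2α₂) = 4.18 / 0.9594 = 4.36 mmol/kg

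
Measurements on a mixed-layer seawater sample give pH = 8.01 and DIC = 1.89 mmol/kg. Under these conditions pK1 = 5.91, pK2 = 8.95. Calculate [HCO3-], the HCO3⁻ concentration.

α₁ = 1 / (1 + [H⁺]/K1 + K2/[H⁺]) = 1 / (1 + 10^-2.10 + 10^-0.94)
   = 1 / (1 + 0.0079433 + 0.11482) = 1/1.1228 = 0.8907
[HCO3⁻] = α₁ × DIC = 0.8907 × 1.89 = 1.68 mmol/kg

[HCO3⁻] = 1.68 mmol/kg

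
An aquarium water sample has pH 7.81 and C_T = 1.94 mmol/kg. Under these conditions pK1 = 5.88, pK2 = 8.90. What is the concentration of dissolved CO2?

α₀ = 1 / (1 + K1/[H⁺] + K1K2/[H⁺]²) = 1 / (1 + 10^+1.93 + 10^+0.84)
   = 1 / (1 + 85.114 + 6.9183) = 1/93.032 = 0.01075
[CO2*] = α₀ × DIC = 0.01075 × 1.94 = 0.0209 mmol/kg

[CO2*] = 0.0209 mmol/kg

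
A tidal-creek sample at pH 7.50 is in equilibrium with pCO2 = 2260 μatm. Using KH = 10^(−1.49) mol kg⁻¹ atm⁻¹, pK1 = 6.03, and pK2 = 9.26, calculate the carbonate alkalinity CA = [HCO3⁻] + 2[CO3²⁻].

CA = 2.23 mmol/kg

[CO2*] = KH · pCO2 = 10^(−1.49) × 2260×10^-6 = 7.313×10^-5 mol/kg
α₀ = 1/(1 + K1/[H⁺] + K1K2/[H⁺]²) = 1/(1 + 10^+1.47 + 10^-0.29) = 0.03223
DIC = [CO2*]/α₀ = 7.313×10^-5 / 0.03223 = 2.269 mmol/kg
CA = (α₁ + 2α₂)·DIC = (0.9512 + 2×0.01653) × 2.269 = 2.23 mmol/kg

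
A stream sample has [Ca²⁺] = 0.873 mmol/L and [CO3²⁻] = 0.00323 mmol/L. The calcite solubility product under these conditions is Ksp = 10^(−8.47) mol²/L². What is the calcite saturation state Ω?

Ksp = 10^(−8.47) = 3.388×10^-9
Ω = [Ca²⁺][CO3²⁻]/Ksp = (0.873×10^-3)(0.00323×10^-3) / 3.388×10^-9 = 0.832

Ω = 0.832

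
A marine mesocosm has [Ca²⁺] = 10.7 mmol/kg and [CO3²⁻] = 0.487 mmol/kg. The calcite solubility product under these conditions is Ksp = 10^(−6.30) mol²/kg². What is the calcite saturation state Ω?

Ksp = 10^(−6.30) = 5.012×10^-7
Ω = [Ca²⁺][CO3²⁻]/Ksp = (10.7×10^-3)(0.487×10^-3) / 5.012×10^-7 = 10.4

Ω = 10.4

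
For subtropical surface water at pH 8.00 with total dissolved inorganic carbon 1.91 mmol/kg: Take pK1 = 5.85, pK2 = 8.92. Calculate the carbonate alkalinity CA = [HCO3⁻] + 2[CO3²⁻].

CA = 2.10 mmol/kg

CA = [HCO3⁻] + 2[CO3²⁻] = (α₁ + 2α₂)·DIC
At pH 8.00: [H⁺]/K1 = 10^-2.15 = 0.0070795, K2/[H⁺] = 10^-0.92 = 0.12023
α₁ = 1/(1 + 0.0070795 + 0.12023) = 1/1.1273 = 0.8871; α₂ = α₁·K2/[H⁺] = 0.1066
α₁ + 2α₂ = 1.1004
CA = 1.1004 × 1.91 = 2.10 mmol/kg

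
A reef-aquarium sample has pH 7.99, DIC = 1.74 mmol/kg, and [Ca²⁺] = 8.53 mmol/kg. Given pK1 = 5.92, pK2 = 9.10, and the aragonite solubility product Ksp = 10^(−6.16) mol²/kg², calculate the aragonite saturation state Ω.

Ω = 1.53

α₂ = 1 / (1 + [H⁺]/K2 + [H⁺]²/(K1K2)) = 1 / (1 + 10^+1.11 + 10^-0.96)
   = 1 / (1 + 12.882 + 0.10965) = 1/13.992 = 0.07147
[CO3²⁻] = α₂ × DIC = 0.07147 × 1.74 = 0.1244 mmol/kg
Ksp = 10^(−6.16) = 6.918×10^-7
Ω = [Ca²⁺][CO3²⁻]/Ksp = (8.53×10^-3)(1.244×10^-4) / 6.918×10^-7 = 1.53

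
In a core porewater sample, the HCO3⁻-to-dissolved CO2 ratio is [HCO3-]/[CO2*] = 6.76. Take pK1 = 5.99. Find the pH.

pH = 6.82

From K1 = [H⁺][HCO3-]/[CO2*]:  pH = pK1 + log₁₀([HCO3-]/[CO2*])
log₁₀(6.76) = +0.830
pH = 5.99 + (+0.830) = 6.82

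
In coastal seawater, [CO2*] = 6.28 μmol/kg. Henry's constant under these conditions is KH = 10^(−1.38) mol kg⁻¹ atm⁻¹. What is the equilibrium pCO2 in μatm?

pCO2 = 151 μatm

KH = 10^(−1.38) = 4.169×10^-2 mol kg⁻¹ atm⁻¹
pCO2 = [CO2*]/KH = 6.28×10^-6 / 4.169×10^-2 = 1.51×10^-4 atm = 151 μatm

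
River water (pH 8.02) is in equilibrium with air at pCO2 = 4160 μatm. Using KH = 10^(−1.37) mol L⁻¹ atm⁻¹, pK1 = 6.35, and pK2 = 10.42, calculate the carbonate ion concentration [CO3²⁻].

[CO2*] = KH · pCO2 = 10^(−1.37) × 4160×10^-6 = 1.775×10^-4 mol/L
α₀ = 1/(1 + K1/[H⁺] + K1K2/[H⁺]²) = 1/(1 + 10^+1.67 + 10^-0.73) = 0.02085
DIC = [CO2*]/α₀ = 1.775×10^-4 / 0.02085 = 8.511 mmol/L
[CO3²⁻] = α₂·DIC; α₂ = 0.003883, so [CO3²⁻] = 0.003883 × 8.511 = 0.0330 mmol/L

[CO3²⁻] = 0.0330 mmol/L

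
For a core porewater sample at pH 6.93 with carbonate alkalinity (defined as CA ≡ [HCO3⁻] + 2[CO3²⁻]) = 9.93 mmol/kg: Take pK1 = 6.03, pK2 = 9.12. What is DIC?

DIC = 11.1 mmol/kg

CA = [HCO3⁻] + 2[CO3²⁻] = (α₁ + 2α₂)·DIC
At pH 6.93: [H⁺]/K1 = 10^-0.90 = 0.12589, K2/[H⁺] = 10^-2.19 = 0.0064565
α₁ = 1/(1 + 0.12589 + 0.0064565) = 1/1.1323 = 0.8831; α₂ = α₁·K2/[H⁺] = 0.005702
α₁ + 2α₂ = 0.8945
DIC = CA / (α₁ + 2α₂) = 9.93 / 0.8945 = 11.1 mmol/kg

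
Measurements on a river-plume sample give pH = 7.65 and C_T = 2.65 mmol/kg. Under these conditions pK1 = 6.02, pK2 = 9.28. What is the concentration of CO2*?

α₀ = 1 / (1 + K1/[H⁺] + K1K2/[H⁺]²) = 1 / (1 + 10^+1.63 + 10^+0.00)
   = 1 / (1 + 42.658 + 1.0000) = 1/44.658 = 0.02239
[CO2*] = α₀ × DIC = 0.02239 × 2.65 = 0.0593 mmol/kg

[CO2*] = 0.0593 mmol/kg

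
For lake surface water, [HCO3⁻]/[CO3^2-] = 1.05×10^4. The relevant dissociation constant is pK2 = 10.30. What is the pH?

pH = 6.28

From K2 = [H⁺][CO3^2-]/[HCO3⁻]:  pH = pK2 − log₁₀([HCO3⁻]/[CO3^2-])
log₁₀(1.05×10^4) = +4.021
pH = 10.30 − (+4.021) = 6.28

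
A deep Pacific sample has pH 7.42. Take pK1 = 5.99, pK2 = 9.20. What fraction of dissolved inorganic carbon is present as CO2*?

α₀ = 1 / (1 + K1/[H⁺] + K1K2/[H⁺]²) = 1 / (1 + 10^+1.43 + 10^-0.35)
   = 1 / (1 + 26.915 + 0.44668) = 1/28.362 = 0.03526

α₀ = 0.0353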